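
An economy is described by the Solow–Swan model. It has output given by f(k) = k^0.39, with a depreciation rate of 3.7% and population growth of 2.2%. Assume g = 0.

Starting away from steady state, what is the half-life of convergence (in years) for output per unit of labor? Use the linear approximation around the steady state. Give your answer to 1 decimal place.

t_½ ≈ 19.3 years

Near the steady state the convergence rate is λ = (1 − α)(n + δ).
λ = (1 − 0.39) × 0.059 = 0.61 × 0.059 = 0.03599
Half-life = ln 2 / λ = 0.6931 / 0.03599 ≈ 19.26 years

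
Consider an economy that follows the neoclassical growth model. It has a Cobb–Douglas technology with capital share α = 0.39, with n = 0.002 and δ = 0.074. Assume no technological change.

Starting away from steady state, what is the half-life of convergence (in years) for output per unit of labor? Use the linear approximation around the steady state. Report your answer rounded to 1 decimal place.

half-life ≈ 15.0 years

Near the steady state the convergence rate is λ = (1 − α)(n + δ).
λ = (1 − 0.39) × 0.076 = 0.61 × 0.076 = 0.04636
Half-life = ln 2 / λ = 0.6931 / 0.04636 ≈ 14.95 years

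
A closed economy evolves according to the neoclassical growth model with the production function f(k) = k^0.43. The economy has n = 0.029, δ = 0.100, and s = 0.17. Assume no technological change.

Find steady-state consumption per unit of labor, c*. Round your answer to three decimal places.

At the steady state, Δk = 0, so s·k^α = (n + δ)·k.
Rearranging, k^(1−α) = s / (n + δ).
k^0.57 = 0.17 / (0.029 + 0.100) = 0.17 / 0.129 = 1.3178
k* = 1.3178^(1/0.57) ≈ 1.6228
y* = (k*)^α = 1.6228^0.43 ≈ 1.2314
c* = (1 − s)·y* = (1 − 0.17) × 1.2314 ≈ 1.0221

c* ≈ 1.022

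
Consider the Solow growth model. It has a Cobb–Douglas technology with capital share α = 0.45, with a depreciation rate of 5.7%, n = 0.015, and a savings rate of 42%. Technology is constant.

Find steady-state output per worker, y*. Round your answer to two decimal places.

At the steady state, Δk = 0, so s·k^α = (n + δ)·k.
Dividing both sides by k: k^(1−α) = s / (n + δ).
k^0.55 = 0.42 / (0.015 + 0.057) = 0.42 / 0.072 = 5.8333
k* = 5.8333^(1/0.55) ≈ 24.6929
y* = (k*)^α = 24.6929^0.45 ≈ 4.2331

y* ≈ 4.23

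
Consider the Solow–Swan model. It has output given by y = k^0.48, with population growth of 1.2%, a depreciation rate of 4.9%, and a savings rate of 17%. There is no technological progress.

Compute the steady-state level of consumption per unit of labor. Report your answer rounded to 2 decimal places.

c* ≈ 2.14

In steady state, investment equals break-even investment: s·k^α = (n + δ)·k.
Dividing both sides by k: k^(1−α) = s / (n + δ).
k^0.52 = 0.17 / (0.012 + 0.049) = 0.17 / 0.061 = 2.7869
k* = 2.7869^(1/0.52) ≈ 7.1780
y* = (k*)^α = 7.1780^0.48 ≈ 2.5756
c* = (1 − s)·y* = (1 − 0.17) × 2.5756 ≈ 2.1377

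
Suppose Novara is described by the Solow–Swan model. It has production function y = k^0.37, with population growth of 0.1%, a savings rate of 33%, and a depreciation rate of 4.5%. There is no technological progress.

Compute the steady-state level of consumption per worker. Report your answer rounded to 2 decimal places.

At the steady state, Δk = 0, so s·k^α = (n + δ)·k.
Dividing both sides by k: k^(1−α) = s / (n + δ).
k^0.63 = 0.33 / (0.001 + 0.045) = 0.33 / 0.046 = 7.1739
k* = 7.1739^(1/0.63) ≈ 22.8214
y* = (k*)^α = 22.8214^0.37 ≈ 3.1812
c* = (1 − s)·y* = (1 − 0.33) × 3.1812 ≈ 2.1314

c* ≈ 2.13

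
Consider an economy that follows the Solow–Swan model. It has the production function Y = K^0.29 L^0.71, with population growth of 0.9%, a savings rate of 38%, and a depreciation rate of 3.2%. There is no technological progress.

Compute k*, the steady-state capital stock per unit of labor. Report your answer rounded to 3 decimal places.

k* ≈ 23.013

In steady state, investment equals break-even investment: s·k^α = (n + δ)·k.
Dividing both sides by k: k^(1−α) = s / (n + δ).
k^0.71 = 0.38 / (0.009 + 0.032) = 0.38 / 0.041 = 9.2683
k* = 9.2683^(1/0.71) ≈ 23.0129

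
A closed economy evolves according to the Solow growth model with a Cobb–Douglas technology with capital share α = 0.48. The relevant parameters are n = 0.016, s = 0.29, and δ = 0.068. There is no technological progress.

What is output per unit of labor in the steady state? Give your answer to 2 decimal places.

In steady state, investment equals break-even investment: s·k^α = (n + δ)·k.
Dividing both sides by k: k^(1−α) = s / (n + δ).
k^0.52 = 0.29 / (0.016 + 0.068) = 0.29 / 0.084 = 3.4524
k* = 3.4524^(1/0.52) ≈ 10.8355
y* = (k*)^α = 10.8355^0.48 ≈ 3.1385

y* = 3.14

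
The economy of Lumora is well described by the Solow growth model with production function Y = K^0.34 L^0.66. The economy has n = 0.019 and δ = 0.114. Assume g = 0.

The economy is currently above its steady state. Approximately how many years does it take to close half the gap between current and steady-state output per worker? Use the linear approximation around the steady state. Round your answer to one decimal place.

half-life ≈ 7.9 years

Near the steady state the convergence rate is λ = (1 − α)(n + δ).
λ = (1 − 0.34) × 0.133 = 0.66 × 0.133 = 0.08778
Half-life = ln 2 / λ = 0.6931 / 0.08778 ≈ 7.90 years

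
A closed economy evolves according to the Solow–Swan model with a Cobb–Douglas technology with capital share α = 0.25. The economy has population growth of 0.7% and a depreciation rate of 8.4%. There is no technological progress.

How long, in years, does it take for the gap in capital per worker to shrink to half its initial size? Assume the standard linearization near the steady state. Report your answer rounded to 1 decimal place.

Near the steady state the convergence rate is λ = (1 − α)(n + δ).
λ = (1 − 0.25) × 0.091 = 0.75 × 0.091 = 0.06825
Half-life = ln 2 / λ = 0.6931 / 0.06825 ≈ 10.16 years

half-life ≈ 10.2 years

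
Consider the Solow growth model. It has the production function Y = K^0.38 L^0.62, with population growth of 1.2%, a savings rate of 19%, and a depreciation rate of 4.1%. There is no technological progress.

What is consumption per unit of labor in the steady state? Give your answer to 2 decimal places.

c* = 1.77

At the steady state, Δk = 0, so s·k^α = (n + δ)·k.
Rearranging, k^(1−α) = s / (n + δ).
k^0.62 = 0.19 / (0.012 + 0.041) = 0.19 / 0.053 = 3.5849
k* = 3.5849^(1/0.62) ≈ 7.8400
y* = (k*)^α = 7.8400^0.38 ≈ 2.1870
c* = (1 − s)·y* = (1 − 0.19) × 2.1870 ≈ 1.7715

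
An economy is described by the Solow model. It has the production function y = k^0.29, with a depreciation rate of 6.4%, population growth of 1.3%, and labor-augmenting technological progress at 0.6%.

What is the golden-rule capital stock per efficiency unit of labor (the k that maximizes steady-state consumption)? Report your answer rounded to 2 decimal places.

k_gold ≈ 5.82

The golden rule sets f'(k) = n + g + δ, i.e. α·k^(α−1) = n + g + δ.
So k^(1−α) = α / (n + g + δ) = 0.29 / 0.083 = 3.4940.
k_gold = 3.4940^(1/0.71) ≈ 5.8243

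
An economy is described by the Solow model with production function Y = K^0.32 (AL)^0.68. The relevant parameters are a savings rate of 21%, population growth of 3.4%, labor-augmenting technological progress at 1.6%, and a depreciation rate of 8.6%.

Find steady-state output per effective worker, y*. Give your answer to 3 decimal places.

In steady state, investment equals break-even investment: s·k^α = (n + g + δ)·k.
Rearranging, k^(1−α) = s / (n + g + δ).
k^0.68 = 0.21 / (0.034 + 0.016 + 0.086) = 0.21 / 0.136 = 1.5441
k* = 1.5441^(1/0.68) ≈ 1.8944
y* = (k*)^α = 1.8944^0.32 ≈ 1.2268

y* ≈ 1.227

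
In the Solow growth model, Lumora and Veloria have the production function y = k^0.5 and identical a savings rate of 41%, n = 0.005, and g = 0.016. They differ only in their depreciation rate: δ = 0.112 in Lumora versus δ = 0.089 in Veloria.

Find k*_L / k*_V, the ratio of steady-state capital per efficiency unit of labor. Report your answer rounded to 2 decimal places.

Steady-state k* = [s/(n + g + δ)]^(1/(1−α)), so the ratio is [ (s_L/(n + g + δ)_L) / (s_V/(n + g + δ)_V) ]^2.
s_L/(n + g + δ)_L = 0.41/0.133 = 3.0827; s_V/(n + g + δ)_V = 0.41/0.110 = 3.7273.
Ratio = (3.0827/3.7273)^2 = 0.8271^2 ≈ 0.6841

k*_L / k*_V ≈ 0.68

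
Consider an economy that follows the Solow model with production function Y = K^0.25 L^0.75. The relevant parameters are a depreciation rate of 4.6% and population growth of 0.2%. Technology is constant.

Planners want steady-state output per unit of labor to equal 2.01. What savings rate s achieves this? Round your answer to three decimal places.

In steady state, investment equals break-even investment: s·k^α = (n + δ)·k.
Since y* = [s/(n + δ)]^(α/(1−α)), we have s/(n + δ) = (y*)^((1−α)/α) = 2.01^3 = 8.1206.
Therefore s = 8.1206 × (n + δ) = 8.1206 × 0.048 = 0.3898.

s ≈ 0.390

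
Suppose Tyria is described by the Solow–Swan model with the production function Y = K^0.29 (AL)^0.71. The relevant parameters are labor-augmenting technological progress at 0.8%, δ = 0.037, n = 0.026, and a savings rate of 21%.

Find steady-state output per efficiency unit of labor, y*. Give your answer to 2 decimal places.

At the steady state, Δk = 0, so s·k^α = (n + g + δ)·k.
Rearranging, k^(1−α) = s / (n + g + δ).
k^0.71 = 0.21 / (0.026 + 0.008 + 0.037) = 0.21 / 0.071 = 2.9577
k* = 2.9577^(1/0.71) ≈ 4.6059
y* = (k*)^α = 4.6059^0.29 ≈ 1.5573

y* ≈ 1.56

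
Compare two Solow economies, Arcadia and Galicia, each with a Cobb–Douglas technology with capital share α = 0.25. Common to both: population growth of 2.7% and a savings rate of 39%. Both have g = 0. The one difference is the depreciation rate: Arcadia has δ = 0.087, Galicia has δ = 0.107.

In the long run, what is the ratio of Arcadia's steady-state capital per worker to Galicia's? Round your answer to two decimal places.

ratio ≈ 1.24

Steady-state k* = [s/(n + δ)]^(1/(1−α)), so the ratio is [ (s_A/(n + δ)_A) / (s_G/(n + δ)_G) ]^1.3333.
s_A/(n + δ)_A = 0.39/0.114 = 3.4211; s_G/(n + δ)_G = 0.39/0.134 = 2.9104.
Ratio = (3.4211/2.9104)^1.3333 = 1.1755^1.3333 ≈ 1.2406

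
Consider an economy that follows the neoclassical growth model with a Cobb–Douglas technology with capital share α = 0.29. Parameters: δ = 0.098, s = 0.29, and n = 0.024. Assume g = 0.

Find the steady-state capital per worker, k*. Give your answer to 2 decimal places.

Steady state requires s·f(k) = (n + δ)·k, i.e. s·k^α = (n + δ)·k.
Dividing both sides by k: k^(1−α) = s / (n + δ).
k^0.71 = 0.29 / (0.024 + 0.098) = 0.29 / 0.122 = 2.3770
k* = 2.3770^(1/0.71) ≈ 3.3855

k* ≈ 3.39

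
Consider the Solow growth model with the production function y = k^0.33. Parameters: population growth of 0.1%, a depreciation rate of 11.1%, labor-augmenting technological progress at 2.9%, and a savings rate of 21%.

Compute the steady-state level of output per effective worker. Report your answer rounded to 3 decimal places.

At the steady state, Δk = 0, so s·k^α = (n + g + δ)·k.
Dividing both sides by k: k^(1−α) = s / (n + g + δ).
k^0.67 = 0.21 / (0.001 + 0.029 + 0.111) = 0.21 / 0.141 = 1.4894
k* = 1.4894^(1/0.67) ≈ 1.8123
y* = (k*)^α = 1.8123^0.33 ≈ 1.2168

y* = 1.217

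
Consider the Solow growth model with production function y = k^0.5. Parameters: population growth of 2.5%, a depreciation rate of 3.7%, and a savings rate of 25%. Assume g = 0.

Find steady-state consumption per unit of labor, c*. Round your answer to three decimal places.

c* = 3.024

In steady state, investment equals break-even investment: s·k^α = (n + δ)·k.
Dividing both sides by k: k^(1−α) = s / (n + δ).
k^0.5 = 0.25 / (0.025 + 0.037) = 0.25 / 0.062 = 4.0323
k* = 4.0323^(1/0.5) ≈ 16.2594
y* = (k*)^α = 16.2594^0.5 ≈ 4.0323
c* = (1 − s)·y* = (1 − 0.25) × 4.0323 ≈ 3.0242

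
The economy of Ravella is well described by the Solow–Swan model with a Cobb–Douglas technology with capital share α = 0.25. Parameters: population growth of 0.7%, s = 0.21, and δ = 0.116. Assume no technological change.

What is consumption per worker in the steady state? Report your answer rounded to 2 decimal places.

At the steady state, Δk = 0, so s·k^α = (n + δ)·k.
Dividing both sides by k: k^(1−α) = s / (n + δ).
k^0.75 = 0.21 / (0.007 + 0.116) = 0.21 / 0.123 = 1.7073
k* = 1.7073^(1/0.75) ≈ 2.0405
y* = (k*)^α = 2.0405^0.25 ≈ 1.1952
c* = (1 − s)·y* = (1 − 0.21) × 1.1952 ≈ 0.9442

c* = 0.94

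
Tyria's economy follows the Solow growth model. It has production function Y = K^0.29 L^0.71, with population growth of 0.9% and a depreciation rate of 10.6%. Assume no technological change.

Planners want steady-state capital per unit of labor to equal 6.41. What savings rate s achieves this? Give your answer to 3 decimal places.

At the steady state, Δk = 0, so s·k^α = (n + δ)·k.
So s / (n + δ) = (k*)^(1−α) = 6.41^0.71 = 3.7400.
Therefore s = 3.7400 × (n + δ) = 3.7400 × 0.115 = 0.4301.

s ≈ 0.430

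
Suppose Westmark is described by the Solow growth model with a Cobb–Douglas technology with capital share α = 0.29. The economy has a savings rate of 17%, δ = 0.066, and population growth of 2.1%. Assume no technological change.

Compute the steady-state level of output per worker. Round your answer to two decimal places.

y* ≈ 1.31

At the steady state, Δk = 0, so s·k^α = (n + δ)·k.
Rearranging, k^(1−α) = s / (n + δ).
k^0.71 = 0.17 / (0.021 + 0.066) = 0.17 / 0.087 = 1.9540
k* = 1.9540^(1/0.71) ≈ 2.5689
y* = (k*)^α = 2.5689^0.29 ≈ 1.3147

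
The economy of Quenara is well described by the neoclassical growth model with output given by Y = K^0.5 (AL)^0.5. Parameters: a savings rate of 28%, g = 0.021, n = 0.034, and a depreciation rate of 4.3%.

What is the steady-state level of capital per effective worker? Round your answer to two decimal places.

k* ≈ 8.16

At the steady state, Δk = 0, so s·k^α = (n + g + δ)·k.
Rearranging, k^(1−α) = s / (n + g + δ).
k^0.5 = 0.28 / (0.034 + 0.021 + 0.043) = 0.28 / 0.098 = 2.8571
k* = 2.8571^(1/0.5) ≈ 8.1630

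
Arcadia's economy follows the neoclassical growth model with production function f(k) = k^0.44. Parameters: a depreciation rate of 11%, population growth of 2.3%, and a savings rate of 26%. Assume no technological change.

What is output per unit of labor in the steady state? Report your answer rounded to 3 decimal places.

y* ≈ 1.693

At the steady state, Δk = 0, so s·k^α = (n + δ)·k.
Dividing both sides by k: k^(1−α) = s / (n + δ).
k^0.56 = 0.26 / (0.023 + 0.110) = 0.26 / 0.133 = 1.9549
k* = 1.9549^(1/0.56) ≈ 3.3103
y* = (k*)^α = 3.3103^0.44 ≈ 1.6933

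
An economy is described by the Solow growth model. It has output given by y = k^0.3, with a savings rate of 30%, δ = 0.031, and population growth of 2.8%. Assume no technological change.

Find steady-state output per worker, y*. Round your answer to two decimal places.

y* = 2.01

In steady state, investment equals break-even investment: s·k^α = (n + δ)·k.
Dividing both sides by k: k^(1−α) = s / (n + δ).
k^0.7 = 0.30 / (0.028 + 0.031) = 0.30 / 0.059 = 5.0847
k* = 5.0847^(1/0.7) ≈ 10.2082
y* = (k*)^α = 10.2082^0.3 ≈ 2.0076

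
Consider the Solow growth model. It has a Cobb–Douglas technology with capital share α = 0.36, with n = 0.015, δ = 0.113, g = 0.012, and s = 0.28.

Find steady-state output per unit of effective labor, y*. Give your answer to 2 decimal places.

In steady state, investment equals break-even investment: s·k^α = (n + g + δ)·k.
Rearranging, k^(1−α) = s / (n + g + δ).
k^0.64 = 0.28 / (0.015 + 0.012 + 0.113) = 0.28 / 0.140 = 2.0000
k* = 2.0000^(1/0.64) ≈ 2.9537
y* = (k*)^α = 2.9537^0.36 ≈ 1.4768

y* = 1.48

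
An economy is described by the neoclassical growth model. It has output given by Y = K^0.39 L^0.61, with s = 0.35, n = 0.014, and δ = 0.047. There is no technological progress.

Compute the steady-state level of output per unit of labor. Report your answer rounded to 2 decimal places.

At the steady state, Δk = 0, so s·k^α = (n + δ)·k.
Dividing both sides by k: k^(1−α) = s / (n + δ).
k^0.61 = 0.35 / (0.014 + 0.047) = 0.35 / 0.061 = 5.7377
k* = 5.7377^(1/0.61) ≈ 17.5320
y* = (k*)^α = 17.5320^0.39 ≈ 3.0556

y* ≈ 3.06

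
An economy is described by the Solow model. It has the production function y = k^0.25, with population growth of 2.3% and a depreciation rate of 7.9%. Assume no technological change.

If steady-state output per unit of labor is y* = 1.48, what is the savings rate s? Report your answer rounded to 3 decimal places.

s ≈ 0.331

At the steady state, Δk = 0, so s·k^α = (n + δ)·k.
Since y* = [s/(n + δ)]^(α/(1−α)), we have s/(n + δ) = (y*)^((1−α)/α) = 1.48^3 = 3.2418.
Therefore s = 3.2418 × (n + δ) = 3.2418 × 0.102 = 0.3307.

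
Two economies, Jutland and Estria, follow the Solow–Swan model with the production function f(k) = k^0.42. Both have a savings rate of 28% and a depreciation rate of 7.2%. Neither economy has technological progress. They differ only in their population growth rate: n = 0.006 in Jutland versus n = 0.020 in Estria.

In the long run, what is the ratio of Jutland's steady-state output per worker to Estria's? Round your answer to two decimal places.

ratio ≈ 1.13

Steady-state y* = [s/(n + δ)]^(α/(1−α)), so the ratio is [ (s_J/(n + δ)_J) / (s_E/(n + δ)_E) ]^0.7241.
s_J/(n + δ)_J = 0.28/0.078 = 3.5897; s_E/(n + δ)_E = 0.28/0.092 = 3.0435.
Ratio = (3.5897/3.0435)^0.7241 = 1.1795^0.7241 ≈ 1.1270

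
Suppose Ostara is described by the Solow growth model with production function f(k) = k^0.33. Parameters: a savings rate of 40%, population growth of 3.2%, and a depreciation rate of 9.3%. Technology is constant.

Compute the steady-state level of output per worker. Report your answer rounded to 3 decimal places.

At the steady state, Δk = 0, so s·k^α = (n + δ)·k.
Dividing both sides by k: k^(1−α) = s / (n + δ).
k^0.67 = 0.40 / (0.032 + 0.093) = 0.40 / 0.125 = 3.2000
k* = 3.2000^(1/0.67) ≈ 5.6749
y* = (k*)^α = 5.6749^0.33 ≈ 1.7734

y* ≈ 1.773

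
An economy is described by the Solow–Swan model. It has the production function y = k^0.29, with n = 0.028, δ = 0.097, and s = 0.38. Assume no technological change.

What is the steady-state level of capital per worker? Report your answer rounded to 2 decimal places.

Steady state requires s·f(k) = (n + δ)·k, i.e. s·k^α = (n + δ)·k.
Dividing both sides by k: k^(1−α) = s / (n + δ).
k^0.71 = 0.38 / (0.028 + 0.097) = 0.38 / 0.125 = 3.0400
k* = 3.0400^(1/0.71) ≈ 4.7874

k* = 4.79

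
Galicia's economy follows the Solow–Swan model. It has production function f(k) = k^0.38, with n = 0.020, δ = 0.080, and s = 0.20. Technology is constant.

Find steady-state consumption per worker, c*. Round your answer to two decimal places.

c* ≈ 1.22

In steady state, investment equals break-even investment: s·k^α = (n + δ)·k.
Rearranging, k^(1−α) = s / (n + δ).
k^0.62 = 0.20 / (0.020 + 0.080) = 0.20 / 0.100 = 2.0000
k* = 2.0000^(1/0.62) ≈ 3.0587
y* = (k*)^α = 3.0587^0.38 ≈ 1.5293
c* = (1 − s)·y* = (1 − 0.20) × 1.5293 ≈ 1.2234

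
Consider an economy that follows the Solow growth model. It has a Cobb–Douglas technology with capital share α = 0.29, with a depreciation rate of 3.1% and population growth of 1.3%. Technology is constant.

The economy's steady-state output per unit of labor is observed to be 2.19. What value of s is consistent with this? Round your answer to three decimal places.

s ≈ 0.300

At the steady state, Δk = 0, so s·k^α = (n + δ)·k.
Since y* = [s/(n + δ)]^(α/(1−α)), we have s/(n + δ) = (y*)^((1−α)/α) = 2.19^2.4483 = 6.8157.
Therefore s = 6.8157 × (n + δ) = 6.8157 × 0.044 = 0.2999.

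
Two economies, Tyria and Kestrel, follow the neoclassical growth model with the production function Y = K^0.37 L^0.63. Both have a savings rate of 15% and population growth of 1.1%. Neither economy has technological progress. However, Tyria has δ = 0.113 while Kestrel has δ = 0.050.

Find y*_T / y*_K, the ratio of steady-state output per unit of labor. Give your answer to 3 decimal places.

Steady-state y* = [s/(n + δ)]^(α/(1−α)), so the ratio is [ (s_T/(n + δ)_T) / (s_K/(n + δ)_K) ]^0.5873.
s_T/(n + δ)_T = 0.15/0.124 = 1.2097; s_K/(n + δ)_K = 0.15/0.061 = 2.4590.
Ratio = (1.2097/2.4590)^0.5873 = 0.4919^0.5873 ≈ 0.6592

ratio ≈ 0.659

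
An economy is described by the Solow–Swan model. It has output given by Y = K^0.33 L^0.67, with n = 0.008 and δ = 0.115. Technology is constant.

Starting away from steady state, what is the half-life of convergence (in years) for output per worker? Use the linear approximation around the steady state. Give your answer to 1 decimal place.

Near the steady state the convergence rate is λ = (1 − α)(n + δ).
λ = (1 − 0.33) × 0.123 = 0.67 × 0.123 = 0.08241
Half-life = ln 2 / λ = 0.6931 / 0.08241 ≈ 8.41 years

t_½ ≈ 8.4 years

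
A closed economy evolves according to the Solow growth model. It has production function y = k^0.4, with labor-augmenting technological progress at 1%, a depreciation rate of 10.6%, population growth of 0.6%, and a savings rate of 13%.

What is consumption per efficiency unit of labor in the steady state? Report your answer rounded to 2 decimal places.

Steady state requires s·f(k) = (n + g + δ)·k, i.e. s·k^α = (n + g + δ)·k.
Rearranging, k^(1−α) = s / (n + g + δ).
k^0.6 = 0.13 / (0.006 + 0.010 + 0.106) = 0.13 / 0.122 = 1.0656
k* = 1.0656^(1/0.6) ≈ 1.1117
y* = (k*)^α = 1.1117^0.4 ≈ 1.0433
c* = (1 − s)·y* = (1 − 0.13) × 1.0433 ≈ 0.9077

c* ≈ 0.91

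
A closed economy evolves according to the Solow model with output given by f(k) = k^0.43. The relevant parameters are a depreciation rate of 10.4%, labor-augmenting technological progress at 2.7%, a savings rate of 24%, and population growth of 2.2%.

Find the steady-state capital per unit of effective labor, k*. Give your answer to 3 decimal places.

At the steady state, Δk = 0, so s·k^α = (n + g + δ)·k.
Rearranging, k^(1−α) = s / (n + g + δ).
k^0.57 = 0.24 / (0.022 + 0.027 + 0.104) = 0.24 / 0.153 = 1.5686
k* = 1.5686^(1/0.57) ≈ 2.2029

k* ≈ 2.203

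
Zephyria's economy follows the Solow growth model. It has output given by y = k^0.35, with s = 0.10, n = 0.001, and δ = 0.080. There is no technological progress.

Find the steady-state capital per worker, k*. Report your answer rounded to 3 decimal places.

Steady state requires s·f(k) = (n + δ)·k, i.e. s·k^α = (n + δ)·k.
Dividing both sides by k: k^(1−α) = s / (n + δ).
k^0.65 = 0.10 / (0.001 + 0.080) = 0.10 / 0.081 = 1.2346
k* = 1.2346^(1/0.65) ≈ 1.3830

k* = 1.383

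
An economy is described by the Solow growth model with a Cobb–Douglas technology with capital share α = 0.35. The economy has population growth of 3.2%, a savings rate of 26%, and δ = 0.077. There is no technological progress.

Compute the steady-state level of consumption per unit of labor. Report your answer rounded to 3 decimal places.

c* ≈ 1.182

Steady state requires s·f(k) = (n + δ)·k, i.e. s·k^α = (n + δ)·k.
Dividing both sides by k: k^(1−α) = s / (n + δ).
k^0.65 = 0.26 / (0.032 + 0.077) = 0.26 / 0.109 = 2.3853
k* = 2.3853^(1/0.65) ≈ 3.8092
y* = (k*)^α = 3.8092^0.35 ≈ 1.5970
c* = (1 − s)·y* = (1 − 0.26) × 1.5970 ≈ 1.1818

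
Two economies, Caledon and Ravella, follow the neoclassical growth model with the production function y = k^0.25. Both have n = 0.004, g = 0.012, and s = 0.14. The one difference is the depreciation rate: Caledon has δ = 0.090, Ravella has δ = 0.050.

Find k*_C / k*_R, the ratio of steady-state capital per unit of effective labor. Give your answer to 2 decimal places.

Steady-state k* = [s/(n + g + δ)]^(1/(1−α)), so the ratio is [ (s_C/(n + g + δ)_C) / (s_R/(n + g + δ)_R) ]^1.3333.
s_C/(n + g + δ)_C = 0.14/0.106 = 1.3208; s_R/(n + g + δ)_R = 0.14/0.066 = 2.1212.
Ratio = (1.3208/2.1212)^1.3333 = 0.6227^1.3333 ≈ 0.5318

ratio ≈ 0.53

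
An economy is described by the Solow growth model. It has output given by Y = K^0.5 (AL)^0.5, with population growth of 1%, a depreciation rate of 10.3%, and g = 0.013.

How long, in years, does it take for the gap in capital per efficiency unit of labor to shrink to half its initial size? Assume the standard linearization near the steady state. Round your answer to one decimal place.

Near the steady state the convergence rate is λ = (1 − α)(n + g + δ).
λ = (1 − 0.5) × 0.126 = 0.5 × 0.126 = 0.0630
Half-life = ln 2 / λ = 0.6931 / 0.0630 ≈ 11.00 years

half-life ≈ 11.0 years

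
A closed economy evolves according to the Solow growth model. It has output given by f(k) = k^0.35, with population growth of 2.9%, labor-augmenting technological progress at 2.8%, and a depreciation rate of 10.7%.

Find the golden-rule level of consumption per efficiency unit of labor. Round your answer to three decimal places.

At the golden rule, f'(k) = n + g + δ, so α·k^(α−1) = n + g + δ and k_gold = (α/(n + g + δ))^(1/(1−α)).
k_gold = (0.35/0.164)^(1/0.65) = 2.1341^1.5385 ≈ 3.2099
c_gold = f(k_gold) − (n + g + δ)·k_gold = 1.5041 − 0.164×3.2099 ≈ 0.9777

c_gold ≈ 0.978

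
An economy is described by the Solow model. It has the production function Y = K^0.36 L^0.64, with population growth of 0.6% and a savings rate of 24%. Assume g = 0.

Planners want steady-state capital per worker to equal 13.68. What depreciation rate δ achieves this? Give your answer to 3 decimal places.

In steady state, investment equals break-even investment: s·k^α = (n + δ)·k.
So s / (n + δ) = (k*)^(1−α) = 13.68^0.64 = 5.3345.
Therefore n + δ = s / 5.3345 = 0.24 / 5.3345 = 0.0450, so δ = 0.0450 − 0.006 = 0.0390.

δ ≈ 0.039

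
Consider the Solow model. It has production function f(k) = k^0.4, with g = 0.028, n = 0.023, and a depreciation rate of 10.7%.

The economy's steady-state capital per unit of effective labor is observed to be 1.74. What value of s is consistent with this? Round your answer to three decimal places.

At the steady state, Δk = 0, so s·k^α = (n + g + δ)·k.
So s / (n + g + δ) = (k*)^(1−α) = 1.74^0.6 = 1.3942.
Therefore s = 1.3942 × (n + g + δ) = 1.3942 × 0.158 = 0.2203.

s ≈ 0.220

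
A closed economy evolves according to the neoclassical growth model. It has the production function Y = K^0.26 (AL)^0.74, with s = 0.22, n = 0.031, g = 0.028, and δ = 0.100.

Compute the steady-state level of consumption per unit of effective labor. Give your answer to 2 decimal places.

c* ≈ 0.87

In steady state, investment equals break-even investment: s·k^α = (n + g + δ)·k.
Rearranging, k^(1−α) = s / (n + g + δ).
k^0.74 = 0.22 / (0.031 + 0.028 + 0.100) = 0.22 / 0.159 = 1.3836
k* = 1.3836^(1/0.74) ≈ 1.5508
y* = (k*)^α = 1.5508^0.26 ≈ 1.1208
c* = (1 − s)·y* = (1 − 0.22) × 1.1208 ≈ 0.8742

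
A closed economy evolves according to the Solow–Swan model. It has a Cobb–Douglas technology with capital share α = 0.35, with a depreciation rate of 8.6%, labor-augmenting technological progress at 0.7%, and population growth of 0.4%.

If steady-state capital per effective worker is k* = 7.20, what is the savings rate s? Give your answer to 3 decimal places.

s ≈ 0.350

Steady state requires s·f(k) = (n + g + δ)·k, i.e. s·k^α = (n + g + δ)·k.
So s / (n + g + δ) = (k*)^(1−α) = 7.20^0.65 = 3.6080.
Therefore s = 3.6080 × (n + g + δ) = 3.6080 × 0.097 = 0.3500.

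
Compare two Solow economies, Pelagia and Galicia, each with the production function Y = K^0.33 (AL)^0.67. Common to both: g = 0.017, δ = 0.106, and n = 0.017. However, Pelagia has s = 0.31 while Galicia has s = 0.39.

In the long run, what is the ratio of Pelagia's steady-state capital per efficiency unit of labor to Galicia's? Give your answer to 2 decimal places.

k*_P / k*_G ≈ 0.71

Steady-state k* = [s/(n + g + δ)]^(1/(1−α)), so the ratio is [ (s_P/(n + g + δ)_P) / (s_G/(n + g + δ)_G) ]^1.4925.
s_P/(n + g + δ)_P = 0.31/0.140 = 2.2143; s_G/(n + g + δ)_G = 0.39/0.140 = 2.7857.
Ratio = (2.2143/2.7857)^1.4925 = 0.7949^1.4925 ≈ 0.7099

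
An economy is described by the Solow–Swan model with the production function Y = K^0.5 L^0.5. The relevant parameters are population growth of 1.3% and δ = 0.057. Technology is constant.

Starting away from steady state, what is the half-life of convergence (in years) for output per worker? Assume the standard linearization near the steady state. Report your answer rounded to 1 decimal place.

about 19.8 years

Near the steady state the convergence rate is λ = (1 − α)(n + δ).
λ = (1 − 0.5) × 0.070 = 0.5 × 0.070 = 0.0350
Half-life = ln 2 / λ = 0.6931 / 0.0350 ≈ 19.80 years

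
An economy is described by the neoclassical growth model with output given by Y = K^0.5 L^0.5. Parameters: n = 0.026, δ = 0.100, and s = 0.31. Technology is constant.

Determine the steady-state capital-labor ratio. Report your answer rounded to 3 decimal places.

At the steady state, Δk = 0, so s·k^α = (n + δ)·k.
Dividing both sides by k: k^(1−α) = s / (n + δ).
k^0.5 = 0.31 / (0.026 + 0.100) = 0.31 / 0.126 = 2.4603
k* = 2.4603^(1/0.5) ≈ 6.0531

k* = 6.053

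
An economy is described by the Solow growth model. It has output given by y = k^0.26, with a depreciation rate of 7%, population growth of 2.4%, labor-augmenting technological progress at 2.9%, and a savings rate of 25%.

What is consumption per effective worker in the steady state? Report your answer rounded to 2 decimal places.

At the steady state, Δk = 0, so s·k^α = (n + g + δ)·k.
Rearranging, k^(1−α) = s / (n + g + δ).
k^0.74 = 0.25 / (0.024 + 0.029 + 0.070) = 0.25 / 0.123 = 2.0325
k* = 2.0325^(1/0.74) ≈ 2.6077
y* = (k*)^α = 2.6077^0.26 ≈ 1.2830
c* = (1 − s)·y* = (1 − 0.25) × 1.2830 ≈ 0.9623

c* = 0.96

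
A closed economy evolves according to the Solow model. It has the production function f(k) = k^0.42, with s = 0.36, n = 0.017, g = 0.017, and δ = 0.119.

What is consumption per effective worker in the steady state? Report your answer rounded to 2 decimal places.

At the steady state, Δk = 0, so s·k^α = (n + g + δ)·k.
Dividing both sides by k: k^(1−α) = s / (n + g + δ).
k^0.58 = 0.36 / (0.017 + 0.017 + 0.119) = 0.36 / 0.153 = 2.3529
k* = 2.3529^(1/0.58) ≈ 4.3722
y* = (k*)^α = 4.3722^0.42 ≈ 1.8582
c* = (1 − s)·y* = (1 − 0.36) × 1.8582 ≈ 1.1892

c* = 1.19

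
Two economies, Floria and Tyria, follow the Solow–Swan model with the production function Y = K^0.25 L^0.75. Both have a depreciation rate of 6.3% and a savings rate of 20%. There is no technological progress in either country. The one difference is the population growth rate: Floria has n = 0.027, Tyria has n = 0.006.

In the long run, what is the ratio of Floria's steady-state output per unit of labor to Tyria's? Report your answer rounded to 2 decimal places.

Steady-state y* = [s/(n + δ)]^(α/(1−α)), so the ratio is [ (s_F/(n + δ)_F) / (s_T/(n + δ)_T) ]^0.3333.
s_F/(n + δ)_F = 0.20/0.090 = 2.2222; s_T/(n + δ)_T = 0.20/0.069 = 2.8986.
Ratio = (2.2222/2.8986)^0.3333 = 0.7666^0.3333 ≈ 0.9152

y*_F / y*_T ≈ 0.92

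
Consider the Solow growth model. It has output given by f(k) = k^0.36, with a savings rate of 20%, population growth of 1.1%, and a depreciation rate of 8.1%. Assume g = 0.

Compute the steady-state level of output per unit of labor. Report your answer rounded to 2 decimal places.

y* = 1.55

In steady state, investment equals break-even investment: s·k^α = (n + δ)·k.
Dividing both sides by k: k^(1−α) = s / (n + δ).
k^0.64 = 0.20 / (0.011 + 0.081) = 0.20 / 0.092 = 2.1739
k* = 2.1739^(1/0.64) ≈ 3.3646
y* = (k*)^α = 3.3646^0.36 ≈ 1.5477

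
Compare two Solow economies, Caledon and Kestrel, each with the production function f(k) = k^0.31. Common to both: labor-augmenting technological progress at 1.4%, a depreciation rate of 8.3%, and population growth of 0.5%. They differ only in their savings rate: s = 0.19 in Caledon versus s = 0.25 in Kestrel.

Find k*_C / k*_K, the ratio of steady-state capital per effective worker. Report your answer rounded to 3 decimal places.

ratio ≈ 0.672

Steady-state k* = [s/(n + g + δ)]^(1/(1−α)), so the ratio is [ (s_C/(n + g + δ)_C) / (s_K/(n + g + δ)_K) ]^1.4493.
s_C/(n + g + δ)_C = 0.19/0.102 = 1.8627; s_K/(n + g + δ)_K = 0.25/0.102 = 2.4510.
Ratio = (1.8627/2.4510)^1.4493 = 0.7600^1.4493 ≈ 0.6718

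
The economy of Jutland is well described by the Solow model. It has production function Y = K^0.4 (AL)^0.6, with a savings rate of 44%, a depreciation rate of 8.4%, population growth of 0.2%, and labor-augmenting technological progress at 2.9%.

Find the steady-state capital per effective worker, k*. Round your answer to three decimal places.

Steady state requires s·f(k) = (n + g + δ)·k, i.e. s·k^α = (n + g + δ)·k.
Rearranging, k^(1−α) = s / (n + g + δ).
k^0.6 = 0.44 / (0.002 + 0.029 + 0.084) = 0.44 / 0.115 = 3.8261
k* = 3.8261^(1/0.6) ≈ 9.3597

k* ≈ 9.360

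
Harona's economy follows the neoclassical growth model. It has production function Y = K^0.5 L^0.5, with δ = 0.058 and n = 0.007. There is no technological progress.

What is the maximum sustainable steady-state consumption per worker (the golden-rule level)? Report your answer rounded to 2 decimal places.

c_gold ≈ 3.85

At the golden rule, f'(k) = n + δ, so α·k^(α−1) = n + δ and k_gold = (α/(n + δ))^(1/(1−α)).
k_gold = (0.5/0.065)^(1/0.5) = 7.6923^2 ≈ 59.1715
c_gold = f(k_gold) − (n + δ)·k_gold = 7.6923 − 0.065×59.1715 ≈ 3.8462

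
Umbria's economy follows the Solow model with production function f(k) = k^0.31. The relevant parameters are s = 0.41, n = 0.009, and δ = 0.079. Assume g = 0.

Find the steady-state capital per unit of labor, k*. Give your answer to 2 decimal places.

k* = 9.30

In steady state, investment equals break-even investment: s·k^α = (n + δ)·k.
Rearranging, k^(1−α) = s / (n + δ).
k^0.69 = 0.41 / (0.009 + 0.079) = 0.41 / 0.088 = 4.6591
k* = 4.6591^(1/0.69) ≈ 9.3015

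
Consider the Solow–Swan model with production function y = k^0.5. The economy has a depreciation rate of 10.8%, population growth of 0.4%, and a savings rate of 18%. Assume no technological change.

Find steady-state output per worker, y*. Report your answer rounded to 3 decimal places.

At the steady state, Δk = 0, so s·k^α = (n + δ)·k.
Rearranging, k^(1−α) = s / (n + δ).
k^0.5 = 0.18 / (0.004 + 0.108) = 0.18 / 0.112 = 1.6071
k* = 1.6071^(1/0.5) ≈ 2.5828
y* = (k*)^α = 2.5828^0.5 ≈ 1.6071

y* = 1.607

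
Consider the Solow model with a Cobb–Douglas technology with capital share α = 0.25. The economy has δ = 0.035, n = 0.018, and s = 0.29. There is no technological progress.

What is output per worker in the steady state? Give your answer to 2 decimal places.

At the steady state, Δk = 0, so s·k^α = (n + δ)·k.
Rearranging, k^(1−α) = s / (n + δ).
k^0.75 = 0.29 / (0.018 + 0.035) = 0.29 / 0.053 = 5.4717
k* = 5.4717^(1/0.75) ≈ 9.6419
y* = (k*)^α = 9.6419^0.25 ≈ 1.7621

y* = 1.76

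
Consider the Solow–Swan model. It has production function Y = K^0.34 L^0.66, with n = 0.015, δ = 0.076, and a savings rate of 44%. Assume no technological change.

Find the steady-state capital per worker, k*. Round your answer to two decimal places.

In steady state, investment equals break-even investment: s·k^α = (n + δ)·k.
Dividing both sides by k: k^(1−α) = s / (n + δ).
k^0.66 = 0.44 / (0.015 + 0.076) = 0.44 / 0.091 = 4.8352
k* = 4.8352^(1/0.66) ≈ 10.8891

k* = 10.89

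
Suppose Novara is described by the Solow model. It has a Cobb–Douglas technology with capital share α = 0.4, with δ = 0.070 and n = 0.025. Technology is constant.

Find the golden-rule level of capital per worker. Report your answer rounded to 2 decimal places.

k_gold ≈ 10.98

The golden rule sets f'(k) = n + δ, i.e. α·k^(α−1) = n + δ.
So k^(1−α) = α / (n + δ) = 0.4 / 0.095 = 4.2105.
k_gold = 4.2105^(1/0.6) ≈ 10.9788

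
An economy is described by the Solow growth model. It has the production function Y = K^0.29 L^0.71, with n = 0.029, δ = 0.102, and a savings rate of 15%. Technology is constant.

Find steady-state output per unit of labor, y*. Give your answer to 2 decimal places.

At the steady state, Δk = 0, so s·k^α = (n + δ)·k.
Dividing both sides by k: k^(1−α) = s / (n + δ).
k^0.71 = 0.15 / (0.029 + 0.102) = 0.15 / 0.131 = 1.1450
k* = 1.1450^(1/0.71) ≈ 1.2101
y* = (k*)^α = 1.2101^0.29 ≈ 1.0569

y* = 1.06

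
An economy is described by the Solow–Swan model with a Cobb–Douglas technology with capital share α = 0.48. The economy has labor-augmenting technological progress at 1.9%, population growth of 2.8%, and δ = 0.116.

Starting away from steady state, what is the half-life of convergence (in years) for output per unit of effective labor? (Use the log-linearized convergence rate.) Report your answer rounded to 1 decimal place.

Near the steady state the convergence rate is λ = (1 − α)(n + g + δ).
λ = (1 − 0.48) × 0.163 = 0.52 × 0.163 = 0.08476
Half-life = ln 2 / λ = 0.6931 / 0.08476 ≈ 8.18 years

t_½ ≈ 8.2 years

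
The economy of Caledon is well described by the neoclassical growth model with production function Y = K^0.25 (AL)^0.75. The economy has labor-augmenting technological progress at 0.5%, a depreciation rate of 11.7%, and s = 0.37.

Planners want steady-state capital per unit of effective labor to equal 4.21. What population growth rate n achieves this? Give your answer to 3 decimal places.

At the steady state, Δk = 0, so s·k^α = (n + g + δ)·k.
So s / (n + g + δ) = (k*)^(1−α) = 4.21^0.75 = 2.9391.
Therefore n + g + δ = s / 2.9391 = 0.37 / 2.9391 = 0.1259, so n = 0.1259 − 0.122 = 0.0039.

n ≈ 0.004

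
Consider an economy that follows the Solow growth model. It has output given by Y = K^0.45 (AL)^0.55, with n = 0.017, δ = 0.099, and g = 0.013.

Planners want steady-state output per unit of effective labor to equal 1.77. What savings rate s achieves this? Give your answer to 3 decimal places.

Steady state requires s·f(k) = (n + g + δ)·k, i.e. s·k^α = (n + g + δ)·k.
Since y* = [s/(n + g + δ)]^(α/(1−α)), we have s/(n + g + δ) = (y*)^((1−α)/α) = 1.77^1.2222 = 2.0094.
Therefore s = 2.0094 × (n + g + δ) = 2.0094 × 0.129 = 0.2592.

s ≈ 0.259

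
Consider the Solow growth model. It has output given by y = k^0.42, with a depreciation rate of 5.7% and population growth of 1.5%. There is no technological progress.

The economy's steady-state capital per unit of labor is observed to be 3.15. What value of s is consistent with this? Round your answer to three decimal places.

Steady state requires s·f(k) = (n + δ)·k, i.e. s·k^α = (n + δ)·k.
So s / (n + δ) = (k*)^(1−α) = 3.15^0.58 = 1.9455.
Therefore s = 1.9455 × (n + δ) = 1.9455 × 0.072 = 0.1401.

s ≈ 0.140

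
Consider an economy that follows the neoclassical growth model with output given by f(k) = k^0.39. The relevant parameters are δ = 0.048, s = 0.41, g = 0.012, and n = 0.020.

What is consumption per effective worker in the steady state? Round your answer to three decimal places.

c* ≈ 1.677

Steady state requires s·f(k) = (n + g + δ)·k, i.e. s·k^α = (n + g + δ)·k.
Dividing both sides by k: k^(1−α) = s / (n + g + δ).
k^0.61 = 0.41 / (0.020 + 0.012 + 0.048) = 0.41 / 0.080 = 5.1250
k* = 5.1250^(1/0.61) ≈ 14.5691
y* = (k*)^α = 14.5691^0.39 ≈ 2.8428
c* = (1 − s)·y* = (1 − 0.41) × 2.8428 ≈ 1.6773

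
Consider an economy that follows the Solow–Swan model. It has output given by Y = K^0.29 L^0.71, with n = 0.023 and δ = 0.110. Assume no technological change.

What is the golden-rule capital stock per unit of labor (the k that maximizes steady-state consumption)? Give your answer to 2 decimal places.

k_gold ≈ 3.00

The golden rule sets f'(k) = n + δ, i.e. α·k^(α−1) = n + δ.
So k^(1−α) = α / (n + δ) = 0.29 / 0.133 = 2.1805.
k_gold = 2.1805^(1/0.71) ≈ 2.9981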